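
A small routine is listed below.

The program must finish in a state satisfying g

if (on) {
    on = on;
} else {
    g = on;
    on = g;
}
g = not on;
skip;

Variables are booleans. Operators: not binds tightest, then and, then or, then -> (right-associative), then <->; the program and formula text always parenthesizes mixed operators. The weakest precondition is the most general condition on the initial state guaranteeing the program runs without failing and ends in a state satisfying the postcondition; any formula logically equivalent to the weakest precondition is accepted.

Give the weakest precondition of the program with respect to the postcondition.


Working backward. After the program, g must hold.
Before skip: g
Before g := not on: not on
Then branch requires not on; else branch requires not on.
Before the if: on -> (not on)
Answer: WP = on -> (not on)


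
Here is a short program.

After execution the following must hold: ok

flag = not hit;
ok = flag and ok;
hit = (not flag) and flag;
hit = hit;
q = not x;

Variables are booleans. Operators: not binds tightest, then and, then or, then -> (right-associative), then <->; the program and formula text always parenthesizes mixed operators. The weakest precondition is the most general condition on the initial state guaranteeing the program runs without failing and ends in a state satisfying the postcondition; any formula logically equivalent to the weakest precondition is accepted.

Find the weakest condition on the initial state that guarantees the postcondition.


Working backward. After the program, ok must hold.
Before q := not x: ok
Before hit := hit: ok
Before hit := (not flag) and flag: ok
Before ok := flag and ok: flag and ok
Before flag := not hit: (not hit) and ok
Answer: WP = (not hit) and ok


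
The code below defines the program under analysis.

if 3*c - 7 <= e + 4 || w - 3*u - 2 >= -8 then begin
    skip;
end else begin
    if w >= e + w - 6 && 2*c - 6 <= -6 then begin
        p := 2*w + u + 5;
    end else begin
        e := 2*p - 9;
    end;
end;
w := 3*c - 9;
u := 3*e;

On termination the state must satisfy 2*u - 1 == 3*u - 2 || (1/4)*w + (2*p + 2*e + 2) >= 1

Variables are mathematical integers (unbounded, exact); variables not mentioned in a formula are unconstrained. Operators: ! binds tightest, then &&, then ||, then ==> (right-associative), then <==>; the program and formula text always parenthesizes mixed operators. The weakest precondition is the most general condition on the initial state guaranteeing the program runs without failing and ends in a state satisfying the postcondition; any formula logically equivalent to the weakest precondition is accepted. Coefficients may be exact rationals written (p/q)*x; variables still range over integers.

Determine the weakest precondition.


Working backward. After the program, the postcondition 2*u - 1 == 3*u - 2 || (1/4)*w + (2*p + 2*e + 2) >= 1 must hold; in canonical form it is u == 1 || 2*e + 2*p + (1/4)*w >= -1.
Before u := 3*e: 3*e == 1 || 2*e + 2*p + (1/4)*w >= -1
Before w := 3*c - 9: 3*e == 1 || (3/4)*c + 2*e + 2*p >= 5/4
Then branch requires 3*e == 1 || (3/4)*c + 2*e + 2*p >= 5/4; else branch requires ((e <= 6 && 2*c <= 0) ==> (3*e == 1 || (3/4)*c + 2*e + 2*u + 4*w >= -35/4)) && ((!(e <= 6 && 2*c <= 0)) ==> (6*p == 28 || (3/4)*c + 6*p >= 77/4)).
Before the if: ((3*c <= e + 11 || w >= 3*u - 6) ==> (3*e == 1 || (3/4)*c + 2*e + 2*p >= 5/4)) && ((!(3*c <= e + 11 || w >= 3*u - 6)) ==> (((e <= 6 && 2*c <= 0) ==> (3*e == 1 || (3/4)*c + 2*e + 2*u + 4*w >= -35/4)) && ((!(e <= 6 && 2*c <= 0)) ==> (6*p == 28 || (3/4)*c + 6*p >= 77/4))))
Answer: WP = ((3*c <= e + 11 || w >= 3*u - 6) ==> (3*e == 1 || (3/4)*c + 2*e + 2*p >= 5/4)) && ((!(3*c <= e + 11 || w >= 3*u - 6)) ==> (((e <= 6 && 2*c <= 0) ==> (3*e == 1 || (3/4)*c + 2*e + 2*u + 4*w >= -35/4)) && ((!(e <= 6 && 2*c <= 0)) ==> (6*p == 28 || (3/4)*c + 6*p >= 77/4))))


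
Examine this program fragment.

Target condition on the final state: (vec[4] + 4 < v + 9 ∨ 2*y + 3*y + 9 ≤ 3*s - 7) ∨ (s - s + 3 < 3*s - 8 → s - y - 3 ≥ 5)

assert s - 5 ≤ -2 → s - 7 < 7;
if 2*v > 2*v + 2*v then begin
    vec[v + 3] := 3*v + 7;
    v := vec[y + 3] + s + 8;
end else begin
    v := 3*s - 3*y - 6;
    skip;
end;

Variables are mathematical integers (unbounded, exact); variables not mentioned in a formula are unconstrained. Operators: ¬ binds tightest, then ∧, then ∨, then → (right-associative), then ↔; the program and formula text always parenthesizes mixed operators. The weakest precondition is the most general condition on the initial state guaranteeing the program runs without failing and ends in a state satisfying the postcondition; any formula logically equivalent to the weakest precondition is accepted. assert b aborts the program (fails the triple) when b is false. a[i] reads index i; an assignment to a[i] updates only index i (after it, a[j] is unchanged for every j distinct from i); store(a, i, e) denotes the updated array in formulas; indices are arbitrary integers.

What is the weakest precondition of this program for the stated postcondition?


Working backward. After the program, the postcondition (vec[4] + 4 < v + 9 ∨ 2*y + 3*y + 9 ≤ 3*s - 7) ∨ (s - s + 3 < 3*s - 8 → s - y - 3 ≥ 5) must hold; in canonical form it is vec[4] < v + 5 ∨ 5*y ≤ 3*s - 16 ∨ (3*s > 11 → s ≥ y + 8).
Then branch requires store(vec, v + 3, 3*v + 7)[4] < store(vec, v + 3, 3*v + 7)[y + 3] + s + 13 ∨ 5*y ≤ 3*s - 16 ∨ (3*s > 11 → s ≥ y + 8); else branch requires vec[4] + 3*y < 3*s - 1 ∨ 5*y ≤ 3*s - 16 ∨ (3*s > 11 → s ≥ y + 8).
Before the if: (2*v < 0 → (store(vec, v + 3, 3*v + 7)[4] < store(vec, v + 3, 3*v + 7)[y + 3] + s + 13 ∨ 5*y ≤ 3*s - 16 ∨ (3*s > 11 → s ≥ y + 8))) ∧ ((¬(2*v < 0)) → (vec[4] + 3*y < 3*s - 1 ∨ 5*y ≤ 3*s - 16 ∨ (3*s > 11 → s ≥ y + 8)))
Before assert s - 5 ≤ -2 → s - 7 < 7: (s ≤ 3 → s < 14) ∧ (2*v < 0 → (store(vec, v + 3, 3*v + 7)[4] < store(vec, v + 3, 3*v + 7)[y + 3] + s + 13 ∨ 5*y ≤ 3*s - 16 ∨ (3*s > 11 → s ≥ y + 8))) ∧ ((¬(2*v < 0)) → (vec[4] + 3*y < 3*s - 1 ∨ 5*y ≤ 3*s - 16 ∨ (3*s > 11 → s ≥ y + 8)))
Answer: WP = (s ≤ 3 → s < 14) ∧ (2*v < 0 → (store(vec, v + 3, 3*v + 7)[4] < store(vec, v + 3, 3*v + 7)[y + 3] + s + 13 ∨ 5*y ≤ 3*s - 16 ∨ (3*s > 11 → s ≥ y + 8))) ∧ ((¬(2*v < 0)) → (vec[4] + 3*y < 3*s - 1 ∨ 5*y ≤ 3*s - 16 ∨ (3*s > 11 → s ≥ y + 8)))


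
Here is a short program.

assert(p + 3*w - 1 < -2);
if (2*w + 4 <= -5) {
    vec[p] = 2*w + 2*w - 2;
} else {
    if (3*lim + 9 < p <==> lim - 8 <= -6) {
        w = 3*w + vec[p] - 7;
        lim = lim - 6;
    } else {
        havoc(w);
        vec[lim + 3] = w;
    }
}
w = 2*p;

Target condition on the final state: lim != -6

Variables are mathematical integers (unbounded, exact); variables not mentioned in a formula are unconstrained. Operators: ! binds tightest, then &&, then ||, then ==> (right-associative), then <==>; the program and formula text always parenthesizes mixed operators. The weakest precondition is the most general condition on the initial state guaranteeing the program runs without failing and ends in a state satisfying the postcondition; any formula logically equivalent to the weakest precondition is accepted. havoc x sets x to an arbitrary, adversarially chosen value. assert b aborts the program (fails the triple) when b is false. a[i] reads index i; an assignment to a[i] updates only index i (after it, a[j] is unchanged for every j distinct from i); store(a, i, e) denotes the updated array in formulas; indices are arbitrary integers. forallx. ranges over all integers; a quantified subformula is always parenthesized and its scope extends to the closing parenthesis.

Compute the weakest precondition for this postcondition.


Working backward. After the program, lim != -6 must hold.
Before w := 2*p: lim != -6
Then branch requires lim != -6; else branch requires ((3*lim < p - 9 <==> lim <= 2) ==> lim != 0) && ((!(3*lim < p - 9 <==> lim <= 2)) ==> lim != -6).
Before the if: (2*w <= -9 ==> lim != -6) && ((!(2*w <= -9)) ==> (((3*lim < p - 9 <==> lim <= 2) ==> lim != 0) && ((!(3*lim < p - 9 <==> lim <= 2)) ==> lim != -6)))
Before assert p + 3*w - 1 < -2: p + 3*w < -1 && (2*w <= -9 ==> lim != -6) && ((!(2*w <= -9)) ==> (((3*lim < p - 9 <==> lim <= 2) ==> lim != 0) && ((!(3*lim < p - 9 <==> lim <= 2)) ==> lim != -6)))
Answer: WP = p + 3*w < -1 && (2*w <= -9 ==> lim != -6) && ((!(2*w <= -9)) ==> (((3*lim < p - 9 <==> lim <= 2) ==> lim != 0) && ((!(3*lim < p - 9 <==> lim <= 2)) ==> lim != -6)))


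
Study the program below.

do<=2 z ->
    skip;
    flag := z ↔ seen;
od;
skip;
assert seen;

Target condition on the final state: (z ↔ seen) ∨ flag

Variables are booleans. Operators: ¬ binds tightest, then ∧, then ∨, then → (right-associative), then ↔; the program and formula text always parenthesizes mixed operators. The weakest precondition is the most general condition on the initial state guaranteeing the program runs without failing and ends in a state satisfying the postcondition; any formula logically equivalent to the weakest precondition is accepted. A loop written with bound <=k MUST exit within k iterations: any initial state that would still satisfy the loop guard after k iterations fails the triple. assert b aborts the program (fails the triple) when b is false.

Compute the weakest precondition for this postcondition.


Working backward. After the program, (z ↔ seen) ∨ flag must hold.
Before assert seen: seen ∧ ((z ↔ seen) ∨ flag)
Before skip: seen ∧ ((z ↔ seen) ∨ flag)
Before the loop (bound <=2), unroll the exhaustion recursion (WP_0 = exit-now case; WP_j = one more guarded iteration, up to j = 2):
  WP_0: (¬z) ∧ seen ∧ ((z ↔ seen) ∨ flag)
  WP_1: (z → ((¬z) ∧ seen ∧ (z ↔ seen))) ∧ ((¬z) → (seen ∧ ((z ↔ seen) ∨ flag)))
  WP_2: (z → ((z → ((¬z) ∧ seen ∧ (z ↔ seen))) ∧ ((¬z) → (seen ∧ (z ↔ seen))))) ∧ ((¬z) → (seen ∧ ((z ↔ seen) ∨ flag)))
So before the loop: (z → ((z → ((¬z) ∧ seen ∧ (z ↔ seen))) ∧ ((¬z) → (seen ∧ (z ↔ seen))))) ∧ ((¬z) → (seen ∧ ((z ↔ seen) ∨ flag)))
Answer: WP = (z → ((z → ((¬z) ∧ seen ∧ (z ↔ seen))) ∧ ((¬z) → (seen ∧ (z ↔ seen))))) ∧ ((¬z) → (seen ∧ ((z ↔ seen) ∨ flag)))


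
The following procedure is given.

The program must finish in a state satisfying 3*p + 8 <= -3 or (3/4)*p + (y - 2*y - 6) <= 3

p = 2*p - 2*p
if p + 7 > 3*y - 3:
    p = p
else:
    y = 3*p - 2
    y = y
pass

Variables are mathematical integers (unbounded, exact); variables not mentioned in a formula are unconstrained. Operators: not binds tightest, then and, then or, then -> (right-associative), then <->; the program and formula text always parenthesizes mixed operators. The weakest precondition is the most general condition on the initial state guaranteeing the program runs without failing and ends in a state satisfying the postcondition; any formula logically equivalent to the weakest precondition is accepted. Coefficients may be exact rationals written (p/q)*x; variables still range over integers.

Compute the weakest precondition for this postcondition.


Working backward. After the program, the postcondition 3*p + 8 <= -3 or (3/4)*p + (y - 2*y - 6) <= 3 must hold; in canonical form it is 3*p <= -11 or (3/4)*p <= y + 9.
Before skip: 3*p <= -11 or (3/4)*p <= y + 9
Then branch requires 3*p <= -11 or (3/4)*p <= y + 9; else branch requires 3*p <= -11 or (9/4)*p >= -7.
Before the if: (p > 3*y - 10 -> (3*p <= -11 or (3/4)*p <= y + 9)) and ((not (p > 3*y - 10)) -> (3*p <= -11 or (9/4)*p >= -7))
Before p := 2*p - 2*p: 3*y < 10 -> y >= -9
Answer: WP = 3*y < 10 -> y >= -9


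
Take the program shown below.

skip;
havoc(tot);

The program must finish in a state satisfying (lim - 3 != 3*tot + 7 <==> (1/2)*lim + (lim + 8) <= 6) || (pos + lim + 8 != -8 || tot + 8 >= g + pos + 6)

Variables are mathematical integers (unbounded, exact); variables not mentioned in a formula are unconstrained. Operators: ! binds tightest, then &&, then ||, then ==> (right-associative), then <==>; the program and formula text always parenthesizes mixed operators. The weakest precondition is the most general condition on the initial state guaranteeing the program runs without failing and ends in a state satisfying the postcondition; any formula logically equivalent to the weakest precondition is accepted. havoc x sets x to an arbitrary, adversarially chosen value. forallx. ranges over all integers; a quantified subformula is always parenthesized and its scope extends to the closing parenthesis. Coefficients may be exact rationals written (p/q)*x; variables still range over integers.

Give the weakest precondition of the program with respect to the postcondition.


Working backward. After the program, the postcondition (lim - 3 != 3*tot + 7 <==> (1/2)*lim + (lim + 8) <= 6) || (pos + lim + 8 != -8 || tot + 8 >= g + pos + 6) must hold; in canonical form it is (lim != 3*tot + 10 <==> (3/2)*lim <= -2) || lim + pos != -16 || tot >= g + pos - 2.
Before havoc tot: forall tot_1. ((lim != 3*tot_1 + 10 <==> (3/2)*lim <= -2) || lim + pos != -16 || tot_1 >= g + pos - 2)
Before skip: forall tot_1. ((lim != 3*tot_1 + 10 <==> (3/2)*lim <= -2) || lim + pos != -16 || tot_1 >= g + pos - 2)
Answer: WP = forall tot_1. ((lim != 3*tot_1 + 10 <==> (3/2)*lim <= -2) || lim + pos != -16 || tot_1 >= g + pos - 2)


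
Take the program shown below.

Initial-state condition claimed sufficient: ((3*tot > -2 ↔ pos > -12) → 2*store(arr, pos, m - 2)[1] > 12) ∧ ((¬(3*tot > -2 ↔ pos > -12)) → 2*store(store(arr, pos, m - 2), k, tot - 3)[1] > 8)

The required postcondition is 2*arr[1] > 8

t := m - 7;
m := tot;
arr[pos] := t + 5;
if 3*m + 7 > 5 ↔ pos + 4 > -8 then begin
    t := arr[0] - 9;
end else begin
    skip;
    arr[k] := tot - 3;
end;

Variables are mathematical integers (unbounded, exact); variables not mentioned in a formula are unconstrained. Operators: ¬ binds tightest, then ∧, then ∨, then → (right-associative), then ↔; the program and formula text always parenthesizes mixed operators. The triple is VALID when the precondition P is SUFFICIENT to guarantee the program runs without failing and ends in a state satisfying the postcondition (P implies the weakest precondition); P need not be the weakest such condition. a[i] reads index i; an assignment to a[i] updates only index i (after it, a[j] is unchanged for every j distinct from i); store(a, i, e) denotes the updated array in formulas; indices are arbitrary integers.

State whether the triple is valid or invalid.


Working backward. After the program, 2*arr[1] > 8 must hold.
Then branch requires 2*arr[1] > 8; else branch requires 2*store(arr, k, tot - 3)[1] > 8.
Before the if: ((3*m > -2 ↔ pos > -12) → 2*arr[1] > 8) ∧ ((¬(3*m > -2 ↔ pos > -12)) → 2*store(arr, k, tot - 3)[1] > 8)
Before arr[pos] := t + 5: ((3*m > -2 ↔ pos > -12) → 2*store(arr, pos, t + 5)[1] > 8) ∧ ((¬(3*m > -2 ↔ pos > -12)) → 2*store(store(arr, pos, t + 5), k, tot - 3)[1] > 8)
Before m := tot: ((3*tot > -2 ↔ pos > -12) → 2*store(arr, pos, t + 5)[1] > 8) ∧ ((¬(3*tot > -2 ↔ pos > -12)) → 2*store(store(arr, pos, t + 5), k, tot - 3)[1] > 8)
Before t := m - 7: ((3*tot > -2 ↔ pos > -12) → 2*store(arr, pos, m - 2)[1] > 8) ∧ ((¬(3*tot > -2 ↔ pos > -12)) → 2*store(store(arr, pos, m - 2), k, tot - 3)[1] > 8)
The weakest precondition is ((3*tot > -2 ↔ pos > -12) → 2*store(arr, pos, m - 2)[1] > 8) ∧ ((¬(3*tot > -2 ↔ pos > -12)) → 2*store(store(arr, pos, m - 2), k, tot - 3)[1] > 8).
Check whether ((3*tot > -2 ↔ pos > -12) → 2*store(arr, pos, m - 2)[1] > 12) ∧ ((¬(3*tot > -2 ↔ pos > -12)) → 2*store(store(arr, pos, m - 2), k, tot - 3)[1] > 8) implies it.
Every state satisfying the precondition satisfies the weakest precondition: the implication holds.
Answer: valid


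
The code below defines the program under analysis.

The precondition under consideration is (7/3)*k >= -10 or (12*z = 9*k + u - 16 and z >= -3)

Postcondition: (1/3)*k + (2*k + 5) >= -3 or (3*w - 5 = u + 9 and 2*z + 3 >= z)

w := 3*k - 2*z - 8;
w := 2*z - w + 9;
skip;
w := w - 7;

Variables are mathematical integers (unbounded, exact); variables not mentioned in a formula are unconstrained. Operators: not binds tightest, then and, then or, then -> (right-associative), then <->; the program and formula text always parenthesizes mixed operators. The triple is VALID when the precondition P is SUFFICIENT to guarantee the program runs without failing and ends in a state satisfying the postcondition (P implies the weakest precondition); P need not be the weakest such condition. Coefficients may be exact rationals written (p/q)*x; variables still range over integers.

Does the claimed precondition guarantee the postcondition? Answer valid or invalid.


Working backward. After the program, the postcondition (1/3)*k + (2*k + 5) >= -3 or (3*w - 5 = u + 9 and 2*z + 3 >= z) must hold; in canonical form it is (7/3)*k >= -8 or (3*w = u + 14 and z >= -3).
Before w := w - 7: (7/3)*k >= -8 or (3*w = u + 35 and z >= -3)
Before skip: (7/3)*k >= -8 or (3*w = u + 35 and z >= -3)
Before w := 2*z - w + 9: (7/3)*k >= -8 or (6*z = u + 3*w + 8 and z >= -3)
Before w := 3*k - 2*z - 8: (7/3)*k >= -8 or (12*z = 9*k + u - 16 and z >= -3)
The weakest precondition is (7/3)*k >= -8 or (12*z = 9*k + u - 16 and z >= -3).
Check whether (7/3)*k >= -10 or (12*z = 9*k + u - 16 and z >= -3) implies it.
Countermodel: at the initial state k = -4, u = 17, z = -3, the precondition holds but the weakest precondition fails.
Answer: invalid


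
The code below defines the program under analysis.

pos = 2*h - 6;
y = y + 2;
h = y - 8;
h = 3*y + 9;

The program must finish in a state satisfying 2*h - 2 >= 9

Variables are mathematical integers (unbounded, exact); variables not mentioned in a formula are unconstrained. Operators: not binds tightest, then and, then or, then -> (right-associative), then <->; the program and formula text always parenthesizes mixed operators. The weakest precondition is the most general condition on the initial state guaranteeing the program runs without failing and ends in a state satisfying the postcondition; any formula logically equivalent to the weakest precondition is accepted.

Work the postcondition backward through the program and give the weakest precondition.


Working backward. After the program, the postcondition 2*h - 2 >= 9 must hold; in canonical form it is 2*h >= 11.
Before h := 3*y + 9: 6*y >= -7
Before h := y - 8: 6*y >= -7
Before y := y + 2: 6*y >= -19
Before pos := 2*h - 6: 6*y >= -19
Answer: WP = 6*y >= -19


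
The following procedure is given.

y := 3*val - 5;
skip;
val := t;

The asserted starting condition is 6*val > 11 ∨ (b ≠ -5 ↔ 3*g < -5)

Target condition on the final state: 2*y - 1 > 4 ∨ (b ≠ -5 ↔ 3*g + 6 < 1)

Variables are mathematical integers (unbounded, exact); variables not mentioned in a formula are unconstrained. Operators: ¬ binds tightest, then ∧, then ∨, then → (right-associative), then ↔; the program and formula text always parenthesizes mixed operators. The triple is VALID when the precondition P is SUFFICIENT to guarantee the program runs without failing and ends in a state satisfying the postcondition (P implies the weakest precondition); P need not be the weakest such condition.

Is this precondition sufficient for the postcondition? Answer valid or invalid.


Working backward. After the program, the postcondition 2*y - 1 > 4 ∨ (b ≠ -5 ↔ 3*g + 6 < 1) must hold; in canonical form it is 2*y > 5 ∨ (b ≠ -5 ↔ 3*g < -5).
Before val := t: 2*y > 5 ∨ (b ≠ -5 ↔ 3*g < -5)
Before skip: 2*y > 5 ∨ (b ≠ -5 ↔ 3*g < -5)
Before y := 3*val - 5: 6*val > 15 ∨ (b ≠ -5 ↔ 3*g < -5)
The weakest precondition is 6*val > 15 ∨ (b ≠ -5 ↔ 3*g < -5).
Check whether 6*val > 11 ∨ (b ≠ -5 ↔ 3*g < -5) implies it.
Countermodel: at the initial state b = -5, g = -2, val = 2, the precondition holds but the weakest precondition fails.
Answer: invalid


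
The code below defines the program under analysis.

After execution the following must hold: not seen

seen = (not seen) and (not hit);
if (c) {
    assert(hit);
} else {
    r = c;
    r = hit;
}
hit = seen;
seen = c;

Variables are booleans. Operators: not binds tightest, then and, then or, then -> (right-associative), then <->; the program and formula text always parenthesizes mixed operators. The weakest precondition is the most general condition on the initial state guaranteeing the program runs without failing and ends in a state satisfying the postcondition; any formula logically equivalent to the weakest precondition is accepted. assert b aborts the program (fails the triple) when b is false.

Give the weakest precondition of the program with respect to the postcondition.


Working backward. After the program, not seen must hold.
Before seen := c: not c
Before hit := seen: not c
Then branch requires hit and (not c); else branch requires not c.
Before the if: c -> (hit and (not c))
Before seen := (not seen) and (not hit): c -> (hit and (not c))
Answer: WP = c -> (hit and (not c))


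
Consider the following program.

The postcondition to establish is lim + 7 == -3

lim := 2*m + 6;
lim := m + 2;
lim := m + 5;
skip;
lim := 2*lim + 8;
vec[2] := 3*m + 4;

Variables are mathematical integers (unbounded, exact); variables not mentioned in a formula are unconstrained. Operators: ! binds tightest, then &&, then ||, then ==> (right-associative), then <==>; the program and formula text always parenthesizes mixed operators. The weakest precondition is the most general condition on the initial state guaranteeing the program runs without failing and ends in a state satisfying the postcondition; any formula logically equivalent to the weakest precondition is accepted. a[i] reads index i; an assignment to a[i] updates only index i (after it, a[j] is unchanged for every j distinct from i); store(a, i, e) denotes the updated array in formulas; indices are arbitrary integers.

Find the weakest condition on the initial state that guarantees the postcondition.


Working backward. After the program, the postcondition lim + 7 == -3 must hold; in canonical form it is lim == -10.
Before vec[2] := 3*m + 4: lim == -10
Before lim := 2*lim + 8: 2*lim == -18
Before skip: 2*lim == -18
Before lim := m + 5: 2*m == -28
Before lim := m + 2: 2*m == -28
Before lim := 2*m + 6: 2*m == -28
Answer: WP = 2*m == -28


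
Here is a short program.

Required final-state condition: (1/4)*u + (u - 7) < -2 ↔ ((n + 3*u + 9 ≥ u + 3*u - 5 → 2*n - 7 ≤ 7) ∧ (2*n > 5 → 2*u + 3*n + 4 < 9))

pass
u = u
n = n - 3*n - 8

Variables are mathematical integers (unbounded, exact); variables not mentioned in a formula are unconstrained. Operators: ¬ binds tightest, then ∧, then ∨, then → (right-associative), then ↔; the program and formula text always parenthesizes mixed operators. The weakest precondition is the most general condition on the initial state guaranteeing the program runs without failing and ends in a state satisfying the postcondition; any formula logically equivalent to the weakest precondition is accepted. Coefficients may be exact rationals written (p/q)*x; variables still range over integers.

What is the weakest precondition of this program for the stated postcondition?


Working backward. After the program, the postcondition (1/4)*u + (u - 7) < -2 ↔ ((n + 3*u + 9 ≥ u + 3*u - 5 → 2*n - 7 ≤ 7) ∧ (2*n > 5 → 2*u + 3*n + 4 < 9)) must hold; in canonical form it is (5/4)*u < 5 ↔ ((n ≥ u - 14 → 2*n ≤ 14) ∧ (2*n > 5 → 3*n + 2*u < 5)).
Before n := n - 3*n - 8: (5/4)*u < 5 ↔ ((2*n + u ≤ 6 → 4*n ≥ -30) ∧ (4*n < -21 → 2*u < 6*n + 29))
Before u := u: (5/4)*u < 5 ↔ ((2*n + u ≤ 6 → 4*n ≥ -30) ∧ (4*n < -21 → 2*u < 6*n + 29))
Before skip: (5/4)*u < 5 ↔ ((2*n + u ≤ 6 → 4*n ≥ -30) ∧ (4*n < -21 → 2*u < 6*n + 29))
Answer: WP = (5/4)*u < 5 ↔ ((2*n + u ≤ 6 → 4*n ≥ -30) ∧ (4*n < -21 → 2*u < 6*n + 29))


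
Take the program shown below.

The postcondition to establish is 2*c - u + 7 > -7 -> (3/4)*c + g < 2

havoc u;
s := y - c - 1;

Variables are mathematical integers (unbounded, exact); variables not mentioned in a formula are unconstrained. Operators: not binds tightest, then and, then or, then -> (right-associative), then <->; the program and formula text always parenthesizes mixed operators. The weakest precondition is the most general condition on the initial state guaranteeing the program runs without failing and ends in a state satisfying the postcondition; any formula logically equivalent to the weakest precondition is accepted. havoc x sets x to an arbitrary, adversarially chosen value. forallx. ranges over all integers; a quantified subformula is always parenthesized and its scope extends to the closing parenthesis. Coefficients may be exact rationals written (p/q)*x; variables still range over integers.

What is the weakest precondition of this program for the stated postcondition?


Working backward. After the program, the postcondition 2*c - u + 7 > -7 -> (3/4)*c + g < 2 must hold; in canonical form it is 2*c > u - 14 -> (3/4)*c + g < 2.
Before s := y - c - 1: 2*c > u - 14 -> (3/4)*c + g < 2
Before havoc u: forall u_1. (2*c > u_1 - 14 -> (3/4)*c + g < 2)
Answer: WP = forall u_1. (2*c > u_1 - 14 -> (3/4)*c + g < 2)


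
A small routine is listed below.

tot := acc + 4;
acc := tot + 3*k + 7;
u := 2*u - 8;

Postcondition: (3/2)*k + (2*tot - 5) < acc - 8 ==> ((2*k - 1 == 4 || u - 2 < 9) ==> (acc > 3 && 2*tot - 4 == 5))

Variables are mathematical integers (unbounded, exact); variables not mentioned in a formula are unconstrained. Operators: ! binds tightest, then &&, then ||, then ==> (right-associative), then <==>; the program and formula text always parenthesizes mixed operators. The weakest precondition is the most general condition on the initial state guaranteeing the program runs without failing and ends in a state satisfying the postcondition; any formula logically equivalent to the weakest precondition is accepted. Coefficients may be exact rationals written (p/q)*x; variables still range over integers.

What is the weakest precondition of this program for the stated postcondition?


Working backward. After the program, the postcondition (3/2)*k + (2*tot - 5) < acc - 8 ==> ((2*k - 1 == 4 || u - 2 < 9) ==> (acc > 3 && 2*tot - 4 == 5)) must hold; in canonical form it is (3/2)*k + 2*tot < acc - 3 ==> ((2*k == 5 || u < 11) ==> (acc > 3 && 2*tot == 9)).
Before u := 2*u - 8: (3/2)*k + 2*tot < acc - 3 ==> ((2*k == 5 || 2*u < 19) ==> (acc > 3 && 2*tot == 9))
Before acc := tot + 3*k + 7: tot < (3/2)*k + 4 ==> ((2*k == 5 || 2*u < 19) ==> (3*k + tot > -4 && 2*tot == 9))
Before tot := acc + 4: acc < (3/2)*k ==> ((2*k == 5 || 2*u < 19) ==> (acc + 3*k > -8 && 2*acc == 1))
Answer: WP = acc < (3/2)*k ==> ((2*k == 5 || 2*u < 19) ==> (acc + 3*k > -8 && 2*acc == 1))


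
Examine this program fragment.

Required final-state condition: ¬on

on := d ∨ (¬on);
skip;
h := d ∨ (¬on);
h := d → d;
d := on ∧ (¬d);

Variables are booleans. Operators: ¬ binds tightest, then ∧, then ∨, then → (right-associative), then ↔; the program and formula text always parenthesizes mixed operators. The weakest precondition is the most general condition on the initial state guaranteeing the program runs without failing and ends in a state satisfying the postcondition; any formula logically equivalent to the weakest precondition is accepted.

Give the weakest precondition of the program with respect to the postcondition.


Working backward. After the program, ¬on must hold.
Before d := on ∧ (¬d): ¬on
Before h := d → d: ¬on
Before h := d ∨ (¬on): ¬on
Before skip: ¬on
Before on := d ∨ (¬on): ¬(d ∨ (¬on))
Answer: WP = ¬(d ∨ (¬on))


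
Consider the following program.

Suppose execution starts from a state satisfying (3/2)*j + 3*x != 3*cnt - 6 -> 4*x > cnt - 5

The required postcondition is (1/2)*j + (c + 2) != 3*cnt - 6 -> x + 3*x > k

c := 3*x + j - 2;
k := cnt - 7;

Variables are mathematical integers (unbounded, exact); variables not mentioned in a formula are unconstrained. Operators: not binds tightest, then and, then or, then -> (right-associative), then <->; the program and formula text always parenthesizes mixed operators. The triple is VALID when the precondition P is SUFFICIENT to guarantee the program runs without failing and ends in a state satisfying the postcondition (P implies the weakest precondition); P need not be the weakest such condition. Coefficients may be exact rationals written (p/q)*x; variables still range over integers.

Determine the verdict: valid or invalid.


Working backward. After the program, the postcondition (1/2)*j + (c + 2) != 3*cnt - 6 -> x + 3*x > k must hold; in canonical form it is c + (1/2)*j != 3*cnt - 8 -> 4*x > k.
Before k := cnt - 7: c + (1/2)*j != 3*cnt - 8 -> 4*x > cnt - 7
Before c := 3*x + j - 2: (3/2)*j + 3*x != 3*cnt - 6 -> 4*x > cnt - 7
The weakest precondition is (3/2)*j + 3*x != 3*cnt - 6 -> 4*x > cnt - 7.
Check whether (3/2)*j + 3*x != 3*cnt - 6 -> 4*x > cnt - 5 implies it.
Every state satisfying the precondition satisfies the weakest precondition: the implication holds.
Answer: valid


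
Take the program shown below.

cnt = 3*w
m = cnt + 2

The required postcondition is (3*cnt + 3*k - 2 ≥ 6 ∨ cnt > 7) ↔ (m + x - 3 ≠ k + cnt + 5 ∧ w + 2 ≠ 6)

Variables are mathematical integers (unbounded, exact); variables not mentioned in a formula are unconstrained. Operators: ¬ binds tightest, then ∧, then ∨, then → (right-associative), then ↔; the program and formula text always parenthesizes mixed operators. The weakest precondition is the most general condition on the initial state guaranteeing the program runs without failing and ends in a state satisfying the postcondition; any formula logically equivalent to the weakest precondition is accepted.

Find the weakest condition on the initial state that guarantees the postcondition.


Working backward. After the program, the postcondition (3*cnt + 3*k - 2 ≥ 6 ∨ cnt > 7) ↔ (m + x - 3 ≠ k + cnt + 5 ∧ w + 2 ≠ 6) must hold; in canonical form it is (3*cnt + 3*k ≥ 8 ∨ cnt > 7) ↔ (m + x ≠ cnt + k + 8 ∧ w ≠ 4).
Before m := cnt + 2: (3*cnt + 3*k ≥ 8 ∨ cnt > 7) ↔ (x ≠ k + 6 ∧ w ≠ 4)
Before cnt := 3*w: (3*k + 9*w ≥ 8 ∨ 3*w > 7) ↔ (x ≠ k + 6 ∧ w ≠ 4)
Answer: WP = (3*k + 9*w ≥ 8 ∨ 3*w > 7) ↔ (x ≠ k + 6 ∧ w ≠ 4)


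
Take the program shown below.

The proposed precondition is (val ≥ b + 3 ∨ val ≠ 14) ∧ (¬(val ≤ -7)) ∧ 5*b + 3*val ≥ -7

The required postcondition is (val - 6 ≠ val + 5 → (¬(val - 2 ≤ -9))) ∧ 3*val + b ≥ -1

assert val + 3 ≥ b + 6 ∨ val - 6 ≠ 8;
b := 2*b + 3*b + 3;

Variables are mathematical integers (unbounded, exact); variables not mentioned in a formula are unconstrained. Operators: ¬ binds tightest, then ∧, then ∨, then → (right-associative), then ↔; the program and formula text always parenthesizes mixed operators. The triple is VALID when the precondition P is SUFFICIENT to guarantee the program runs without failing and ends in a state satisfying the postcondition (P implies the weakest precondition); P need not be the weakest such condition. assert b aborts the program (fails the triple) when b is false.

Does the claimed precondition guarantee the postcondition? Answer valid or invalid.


Working backward. After the program, the postcondition (val - 6 ≠ val + 5 → (¬(val - 2 ≤ -9))) ∧ 3*val + b ≥ -1 must hold; in canonical form it is (¬(val ≤ -7)) ∧ b + 3*val ≥ -1.
Before b := 2*b + 3*b + 3: (¬(val ≤ -7)) ∧ 5*b + 3*val ≥ -4
Before assert val + 3 ≥ b + 6 ∨ val - 6 ≠ 8: (val ≥ b + 3 ∨ val ≠ 14) ∧ (¬(val ≤ -7)) ∧ 5*b + 3*val ≥ -4
The weakest precondition is (val ≥ b + 3 ∨ val ≠ 14) ∧ (¬(val ≤ -7)) ∧ 5*b + 3*val ≥ -4.
Check whether (val ≥ b + 3 ∨ val ≠ 14) ∧ (¬(val ≤ -7)) ∧ 5*b + 3*val ≥ -7 implies it.
Countermodel: at the initial state b = 2, val = -5, the precondition holds but the weakest precondition fails.
Answer: invalid


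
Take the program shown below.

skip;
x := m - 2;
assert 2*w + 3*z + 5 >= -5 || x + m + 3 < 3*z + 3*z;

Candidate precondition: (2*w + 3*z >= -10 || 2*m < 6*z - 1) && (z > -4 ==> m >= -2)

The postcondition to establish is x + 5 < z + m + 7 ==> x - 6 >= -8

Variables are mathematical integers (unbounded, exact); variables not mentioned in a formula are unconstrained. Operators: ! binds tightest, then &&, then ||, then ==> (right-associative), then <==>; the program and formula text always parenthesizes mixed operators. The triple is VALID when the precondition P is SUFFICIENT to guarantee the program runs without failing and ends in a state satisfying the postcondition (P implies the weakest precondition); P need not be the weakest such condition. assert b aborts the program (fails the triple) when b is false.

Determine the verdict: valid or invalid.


Working backward. After the program, the postcondition x + 5 < z + m + 7 ==> x - 6 >= -8 must hold; in canonical form it is x < m + z + 2 ==> x >= -2.
Before assert 2*w + 3*z + 5 >= -5 || x + m + 3 < 3*z + 3*z: (2*w + 3*z >= -10 || m + x < 6*z - 3) && (x < m + z + 2 ==> x >= -2)
Before x := m - 2: (2*w + 3*z >= -10 || 2*m < 6*z - 1) && (z > -4 ==> m >= 0)
Before skip: (2*w + 3*z >= -10 || 2*m < 6*z - 1) && (z > -4 ==> m >= 0)
The weakest precondition is (2*w + 3*z >= -10 || 2*m < 6*z - 1) && (z > -4 ==> m >= 0).
Check whether (2*w + 3*z >= -10 || 2*m < 6*z - 1) && (z > -4 ==> m >= -2) implies it.
Countermodel: at the initial state m = -1, w = -7, z = 1, the precondition holds but the weakest precondition fails.
Answer: invalid


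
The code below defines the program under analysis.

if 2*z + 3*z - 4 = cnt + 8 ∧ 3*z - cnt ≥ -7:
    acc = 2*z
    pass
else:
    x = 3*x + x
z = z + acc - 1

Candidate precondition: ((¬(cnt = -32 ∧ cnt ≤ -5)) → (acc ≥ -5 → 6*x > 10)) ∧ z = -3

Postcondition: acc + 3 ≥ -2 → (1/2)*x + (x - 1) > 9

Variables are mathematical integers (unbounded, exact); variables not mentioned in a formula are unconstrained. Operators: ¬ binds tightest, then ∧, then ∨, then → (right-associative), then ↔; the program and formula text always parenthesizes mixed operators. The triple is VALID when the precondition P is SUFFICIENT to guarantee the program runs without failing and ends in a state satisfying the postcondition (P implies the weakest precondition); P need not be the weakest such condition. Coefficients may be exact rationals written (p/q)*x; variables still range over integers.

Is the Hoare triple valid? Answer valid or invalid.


Working backward. After the program, the postcondition acc + 3 ≥ -2 → (1/2)*x + (x - 1) > 9 must hold; in canonical form it is acc ≥ -5 → (3/2)*x > 10.
Before z := z + acc - 1: acc ≥ -5 → (3/2)*x > 10
Then branch requires 2*z ≥ -5 → (3/2)*x > 10; else branch requires acc ≥ -5 → 6*x > 10.
Before the if: ((5*z = cnt + 12 ∧ 3*z ≥ cnt - 7) → (2*z ≥ -5 → (3/2)*x > 10)) ∧ ((¬(5*z = cnt + 12 ∧ 3*z ≥ cnt - 7)) → (acc ≥ -5 → 6*x > 10))
The weakest precondition is ((5*z = cnt + 12 ∧ 3*z ≥ cnt - 7) → (2*z ≥ -5 → (3/2)*x > 10)) ∧ ((¬(5*z = cnt + 12 ∧ 3*z ≥ cnt - 7)) → (acc ≥ -5 → 6*x > 10)).
Check whether ((¬(cnt = -32 ∧ cnt ≤ -5)) → (acc ≥ -5 → 6*x > 10)) ∧ z = -3 implies it.
Countermodel: at the initial state acc = -5, cnt = -32, x = 1, z = -3, the precondition holds but the weakest precondition fails.
Answer: invalid


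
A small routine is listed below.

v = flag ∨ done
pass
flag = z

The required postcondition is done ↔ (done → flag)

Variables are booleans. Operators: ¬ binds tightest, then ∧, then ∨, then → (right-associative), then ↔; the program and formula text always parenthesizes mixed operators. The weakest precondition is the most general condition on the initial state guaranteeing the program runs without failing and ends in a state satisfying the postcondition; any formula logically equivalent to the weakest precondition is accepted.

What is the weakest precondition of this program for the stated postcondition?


Working backward. After the program, done ↔ (done → flag) must hold.
Before flag := z: done ↔ (done → z)
Before skip: done ↔ (done → z)
Before v := flag ∨ done: done ↔ (done → z)
Answer: WP = done ↔ (done → z)


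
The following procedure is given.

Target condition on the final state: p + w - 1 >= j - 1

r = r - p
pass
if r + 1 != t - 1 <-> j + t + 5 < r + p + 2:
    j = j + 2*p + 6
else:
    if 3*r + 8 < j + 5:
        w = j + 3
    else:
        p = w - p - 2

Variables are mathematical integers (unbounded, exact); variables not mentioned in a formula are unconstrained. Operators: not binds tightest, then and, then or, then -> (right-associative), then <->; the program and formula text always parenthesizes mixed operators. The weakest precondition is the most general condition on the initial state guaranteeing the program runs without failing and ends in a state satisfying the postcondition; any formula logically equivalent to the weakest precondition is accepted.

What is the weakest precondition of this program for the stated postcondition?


Working backward. After the program, the postcondition p + w - 1 >= j - 1 must hold; in canonical form it is p + w >= j.
Then branch requires w >= j + p + 6; else branch requires (3*r < j - 3 -> p >= -3) and ((not (3*r < j - 3)) -> 2*w >= j + p + 2).
Before the if: ((r != t - 2 <-> j + t < p + r - 3) -> w >= j + p + 6) and ((not (r != t - 2 <-> j + t < p + r - 3)) -> ((3*r < j - 3 -> p >= -3) and ((not (3*r < j - 3)) -> 2*w >= j + p + 2)))
Before skip: ((r != t - 2 <-> j + t < p + r - 3) -> w >= j + p + 6) and ((not (r != t - 2 <-> j + t < p + r - 3)) -> ((3*r < j - 3 -> p >= -3) and ((not (3*r < j - 3)) -> 2*w >= j + p + 2)))
Before r := r - p: ((r != p + t - 2 <-> j + t < r - 3) -> w >= j + p + 6) and ((not (r != p + t - 2 <-> j + t < r - 3)) -> ((3*r < j + 3*p - 3 -> p >= -3) and ((not (3*r < j + 3*p - 3)) -> 2*w >= j + p + 2)))
Answer: WP = ((r != p + t - 2 <-> j + t < r - 3) -> w >= j + p + 6) and ((not (r != p + t - 2 <-> j + t < r - 3)) -> ((3*r < j + 3*p - 3 -> p >= -3) and ((not (3*r < j + 3*p - 3)) -> 2*w >= j + p + 2)))


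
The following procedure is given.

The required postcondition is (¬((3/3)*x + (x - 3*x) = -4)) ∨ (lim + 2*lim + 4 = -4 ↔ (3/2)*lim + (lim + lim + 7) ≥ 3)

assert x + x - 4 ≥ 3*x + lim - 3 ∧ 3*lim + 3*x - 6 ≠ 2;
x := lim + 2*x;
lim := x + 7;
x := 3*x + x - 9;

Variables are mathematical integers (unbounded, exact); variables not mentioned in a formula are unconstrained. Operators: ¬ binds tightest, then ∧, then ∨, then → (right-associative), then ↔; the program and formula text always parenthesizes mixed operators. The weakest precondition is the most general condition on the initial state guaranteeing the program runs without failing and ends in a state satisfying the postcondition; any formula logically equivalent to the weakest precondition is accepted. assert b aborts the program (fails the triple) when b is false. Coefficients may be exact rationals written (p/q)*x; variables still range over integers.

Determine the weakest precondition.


Working backward. After the program, the postcondition (¬((3/3)*x + (x - 3*x) = -4)) ∨ (lim + 2*lim + 4 = -4 ↔ (3/2)*lim + (lim + lim + 7) ≥ 3) must hold; in canonical form it is (¬(x = 4)) ∨ (3*lim = -8 ↔ (7/2)*lim ≥ -4).
Before x := 3*x + x - 9: (¬(4*x = 13)) ∨ (3*lim = -8 ↔ (7/2)*lim ≥ -4)
Before lim := x + 7: (¬(4*x = 13)) ∨ (3*x = -29 ↔ (7/2)*x ≥ -57/2)
Before x := lim + 2*x: (¬(4*lim + 8*x = 13)) ∨ (3*lim + 6*x = -29 ↔ (7/2)*lim + 7*x ≥ -57/2)
Before assert x + x - 4 ≥ 3*x + lim - 3 ∧ 3*lim + 3*x - 6 ≠ 2: lim + x ≤ -1 ∧ 3*lim + 3*x ≠ 8 ∧ ((¬(4*lim + 8*x = 13)) ∨ (3*lim + 6*x = -29 ↔ (7/2)*lim + 7*x ≥ -57/2))
Answer: WP = lim + x ≤ -1 ∧ 3*lim + 3*x ≠ 8 ∧ ((¬(4*lim + 8*x = 13)) ∨ (3*lim + 6*x = -29 ↔ (7/2)*lim + 7*x ≥ -57/2))


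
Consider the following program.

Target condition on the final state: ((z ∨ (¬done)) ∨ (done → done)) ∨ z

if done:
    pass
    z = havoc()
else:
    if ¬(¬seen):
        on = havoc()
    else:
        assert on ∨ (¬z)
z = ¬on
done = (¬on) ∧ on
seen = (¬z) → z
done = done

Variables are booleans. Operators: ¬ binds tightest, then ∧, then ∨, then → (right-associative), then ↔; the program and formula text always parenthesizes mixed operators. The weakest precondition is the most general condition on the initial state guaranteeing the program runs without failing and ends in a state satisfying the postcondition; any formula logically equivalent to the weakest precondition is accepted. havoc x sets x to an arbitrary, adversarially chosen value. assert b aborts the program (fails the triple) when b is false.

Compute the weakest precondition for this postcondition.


Working backward. After the program, the postcondition ((z ∨ (¬done)) ∨ (done → done)) ∨ z must hold; in canonical form it is true.
Before done := done: true
Before seen := (¬z) → z: true
Before done := (¬on) ∧ on: true
Before z := ¬on: true
Then branch requires true; else branch requires (¬seen) → (on ∨ (¬z)).
Before the if: (¬done) → ((¬seen) → (on ∨ (¬z)))
Answer: WP = (¬done) → ((¬seen) → (on ∨ (¬z)))
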